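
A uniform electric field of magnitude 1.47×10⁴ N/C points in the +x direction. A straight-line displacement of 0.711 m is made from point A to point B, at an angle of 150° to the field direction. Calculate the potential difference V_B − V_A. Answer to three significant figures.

Only the component of displacement along E changes the potential: ΔV = −E·d·cosθ.
ΔV = −(1.47×10⁴ V/m)(0.711 m)cos150° = 9050 V.

9050 V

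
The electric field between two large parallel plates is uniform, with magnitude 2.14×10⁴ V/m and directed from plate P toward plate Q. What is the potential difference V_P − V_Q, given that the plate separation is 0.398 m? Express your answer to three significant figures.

In a uniform field, potential decreases in the direction of E: ΔV = −E·d for a displacement d parallel to E.
Going from Q to P is a displacement of 0.398 m opposite to the field, so V_P − V_Q = +Ed = 8520 V.

8520 V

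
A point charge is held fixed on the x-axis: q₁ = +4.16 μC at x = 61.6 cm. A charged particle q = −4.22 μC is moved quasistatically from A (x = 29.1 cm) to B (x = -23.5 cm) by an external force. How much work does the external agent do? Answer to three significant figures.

0.300 J

For quasistatic motion the external work equals the change in potential energy: W_ext = qΔV = q(V_B − V_A).
At A: distance to the source charge is 0.325 m; V_A = kq₁/r = 1.15×10⁵ V.
At B: distance to the source charge is 0.851 m; V_B = kq₁/r = 4.39×10⁴ V.
ΔV = V_B − V_A = -7.11×10⁴ V.
W_ext = qΔV = (-4.22×10⁻⁶ C)(-7.11×10⁴ V) = 0.300 J.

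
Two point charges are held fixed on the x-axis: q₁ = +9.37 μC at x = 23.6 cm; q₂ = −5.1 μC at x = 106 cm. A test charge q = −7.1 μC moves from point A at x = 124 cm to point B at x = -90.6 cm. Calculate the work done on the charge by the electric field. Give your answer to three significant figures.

1.57 J

The work done by the electric force is W_field = −ΔU = −q(V_B − V_A) = q(V_A − V_B).
At A: distances to the source charges are 1.00 m, 0.180 m; V_A = Σ kqᵢ/rᵢ = -1.71×10⁵ V.
At B: distances to the source charges are 1.14 m, 1.97 m; V_B = Σ kqᵢ/rᵢ = 5.04×10⁴ V.
ΔV = V_B − V_A = 2.21×10⁵ V.
W_field = −qΔV = −(-7.10×10⁻⁶ C)(2.21×10⁵ V) = 1.57 J.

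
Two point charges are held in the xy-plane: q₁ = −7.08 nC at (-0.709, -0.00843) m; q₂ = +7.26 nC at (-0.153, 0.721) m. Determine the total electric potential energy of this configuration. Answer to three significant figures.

The assembly work is the sum of pairwise potential energies, U = Σ_{i<j} kqᵢqⱼ/rᵢⱼ.
Pair separations: r₁₂ = 0.917 m.
U = (-5.04×10⁻⁷) = -5.04×10⁻⁷ J.

-5.04×10⁻⁷ J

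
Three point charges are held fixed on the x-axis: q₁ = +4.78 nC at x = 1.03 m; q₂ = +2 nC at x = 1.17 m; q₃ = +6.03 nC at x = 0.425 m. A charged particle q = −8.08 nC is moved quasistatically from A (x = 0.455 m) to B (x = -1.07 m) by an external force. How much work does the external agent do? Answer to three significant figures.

1.49×10⁻⁵ J

For quasistatic motion the external work equals the change in potential energy: W_ext = qΔV = q(V_B − V_A).
At A: distances to the source charges are 0.575 m, 0.715 m, 0.0300 m; V_A = Σ kqᵢ/rᵢ = 1910 V.
At B: distances to the source charges are 2.10 m, 2.24 m, 1.50 m; V_B = Σ kqᵢ/rᵢ = 64.8 V.
ΔV = V_B − V_A = -1840 V.
W_ext = qΔV = (-8.08×10⁻⁹ C)(-1840 V) = 1.49×10⁻⁵ J.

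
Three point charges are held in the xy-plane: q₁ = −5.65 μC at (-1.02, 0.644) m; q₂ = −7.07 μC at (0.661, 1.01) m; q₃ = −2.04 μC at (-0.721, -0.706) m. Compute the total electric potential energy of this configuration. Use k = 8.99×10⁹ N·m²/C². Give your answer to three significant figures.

The work to assemble the configuration equals its total potential energy, U = Σ kqᵢqⱼ/rᵢⱼ over all pairs.
Pair separations: r₁₂ = 1.72 m, r₁₃ = 1.38 m, r₂₃ = 2.20 m.
U = (0.209) + (0.0749) + (0.0588) = 0.343 J.

0.343 J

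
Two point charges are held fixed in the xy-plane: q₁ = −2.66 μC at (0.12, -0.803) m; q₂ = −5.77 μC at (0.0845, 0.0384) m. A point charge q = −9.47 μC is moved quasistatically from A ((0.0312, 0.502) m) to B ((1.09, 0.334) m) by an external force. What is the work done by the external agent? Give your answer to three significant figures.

-0.606 J

For quasistatic motion the external work equals the change in potential energy: W_ext = qΔV = q(V_B − V_A).
At A: distances to the source charges are 1.31 m, 0.467 m; V_A = Σ kqᵢ/rᵢ = -1.29×10⁵ V.
At B: distances to the source charges are 1.49 m, 1.05 m; V_B = Σ kqᵢ/rᵢ = -6.55×10⁴ V.
ΔV = V_B − V_A = 6.39×10⁴ V.
W_ext = qΔV = (-9.47×10⁻⁶ C)(6.39×10⁴ V) = -0.606 J.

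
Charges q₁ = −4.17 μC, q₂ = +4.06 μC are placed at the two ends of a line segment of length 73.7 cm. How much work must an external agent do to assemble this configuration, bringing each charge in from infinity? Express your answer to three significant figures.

-0.207 J

The work to assemble the configuration equals its total potential energy, U = Σ kqᵢqⱼ/rᵢⱼ over all pairs.
The separation is r = 0.737 m.
U = (-0.207) = -0.207 J.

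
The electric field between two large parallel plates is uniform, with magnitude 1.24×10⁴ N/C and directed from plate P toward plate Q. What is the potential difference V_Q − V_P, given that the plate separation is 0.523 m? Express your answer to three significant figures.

In a uniform field, potential decreases in the direction of E: ΔV = −E·d for a displacement d parallel to E.
Going from P to Q is a displacement of 0.523 m along the field, so V_Q − V_P = −Ed = -6490 V.

-6490 V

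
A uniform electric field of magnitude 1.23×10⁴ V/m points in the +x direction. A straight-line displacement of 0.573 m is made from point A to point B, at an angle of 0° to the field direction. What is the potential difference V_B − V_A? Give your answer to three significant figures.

-7050 V

Only the component of displacement along E changes the potential: ΔV = −E·d·cosθ.
ΔV = −(1.23×10⁴ V/m)(0.573 m)cos0° = -7050 V.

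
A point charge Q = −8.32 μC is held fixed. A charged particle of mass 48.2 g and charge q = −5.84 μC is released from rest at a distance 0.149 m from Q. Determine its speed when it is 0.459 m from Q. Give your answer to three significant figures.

9.06 m/s

Only the electrostatic force acts, so mechanical energy is conserved: ½mv² = U₁ − U₂ = kQq(1/r₁ − 1/r₂).
U₁ − U₂ = (8.99×10⁹ N·m²/C²)(-8.32×10⁻⁶ C)(-5.84×10⁻⁶ C)(1/0.149 − 1/0.459) = 1.98 J.
v = √(2·1.98/0.0482) = 9.06 m/s.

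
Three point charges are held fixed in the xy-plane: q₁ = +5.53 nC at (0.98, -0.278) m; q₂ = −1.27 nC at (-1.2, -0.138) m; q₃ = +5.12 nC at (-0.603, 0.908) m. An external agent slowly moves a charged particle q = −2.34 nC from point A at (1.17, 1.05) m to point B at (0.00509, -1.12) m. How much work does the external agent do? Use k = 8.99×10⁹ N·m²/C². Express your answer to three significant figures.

1.32×10⁻⁸ J

For quasistatic motion the external work equals the change in potential energy: W_ext = qΔV = q(V_B − V_A).
At A: distances to the source charges are 1.34 m, 2.65 m, 1.78 m; V_A = Σ kqᵢ/rᵢ = 58.6 V.
At B: distances to the source charges are 1.29 m, 1.55 m, 2.12 m; V_B = Σ kqᵢ/rᵢ = 53.0 V.
ΔV = V_B − V_A = -5.64 V.
W_ext = qΔV = (-2.34×10⁻⁹ C)(-5.64 V) = 1.32×10⁻⁸ J.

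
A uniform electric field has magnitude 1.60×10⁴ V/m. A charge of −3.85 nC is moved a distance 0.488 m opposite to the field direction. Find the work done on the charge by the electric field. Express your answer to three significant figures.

3.01×10⁻⁵ J

The potential change for a displacement 0.488 m opposite to the field direction is ΔV = +Ed = 7810 V.
W_field = −qΔV = 3.01×10⁻⁵ J.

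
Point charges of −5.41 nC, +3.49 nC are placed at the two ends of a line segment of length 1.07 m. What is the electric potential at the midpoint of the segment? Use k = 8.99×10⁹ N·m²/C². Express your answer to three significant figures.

-32.3 V

Electric potential is a scalar, so the contributions from each charge add algebraically: V = Σ kqᵢ/rᵢ.
Each charge is 0.535 m from the midpoint.
V = k[(-5.41×10⁻⁹)/(0.535) + (3.49×10⁻⁹)/(0.535)] = -32.3 V.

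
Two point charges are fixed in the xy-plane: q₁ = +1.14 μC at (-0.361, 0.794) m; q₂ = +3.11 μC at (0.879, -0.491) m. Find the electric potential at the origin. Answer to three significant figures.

3.95×10⁴ V

Electric potential is a scalar, so the contributions from each charge add algebraically: V = Σ kqᵢ/rᵢ.
Distances from the field point to each charge: r₁ = 0.872 m, r₂ = 1.01 m.
V = k[(1.14×10⁻⁶)/(0.872) + (3.11×10⁻⁶)/(1.01)] = 3.95×10⁴ V.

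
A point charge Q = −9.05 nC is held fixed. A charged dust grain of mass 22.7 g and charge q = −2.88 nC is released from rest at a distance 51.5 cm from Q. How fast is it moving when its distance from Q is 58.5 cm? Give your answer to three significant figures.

Only the electrostatic force acts, so mechanical energy is conserved: ½mv² = U₁ − U₂ = kQq(1/r₁ − 1/r₂).
U₁ − U₂ = (8.99×10⁹ N·m²/C²)(-9.05×10⁻⁹ C)(-2.88×10⁻⁹ C)(1/0.515 − 1/0.585) = 5.44×10⁻⁸ J.
v = √(2·5.44×10⁻⁸/0.0227) = 2.19×10⁻³ m/s.

2.19×10⁻³ m/s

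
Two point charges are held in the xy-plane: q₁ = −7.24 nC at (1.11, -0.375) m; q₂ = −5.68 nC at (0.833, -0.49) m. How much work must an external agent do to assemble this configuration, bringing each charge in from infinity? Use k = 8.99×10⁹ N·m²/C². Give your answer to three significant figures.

The assembly work is the sum of pairwise potential energies, U = Σ_{i<j} kqᵢqⱼ/rᵢⱼ.
Pair separations: r₁₂ = 0.300 m.
U = (1.23×10⁻⁶) = 1.23×10⁻⁶ J.

1.23×10⁻⁶ J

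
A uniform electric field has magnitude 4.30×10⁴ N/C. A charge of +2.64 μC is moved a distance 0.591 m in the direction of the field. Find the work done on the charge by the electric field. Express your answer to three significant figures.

0.0671 J

The potential change for a displacement 0.591 m in the direction of the field is ΔV = −Ed = -2.54×10⁴ V.
W_field = −qΔV = 0.0671 J.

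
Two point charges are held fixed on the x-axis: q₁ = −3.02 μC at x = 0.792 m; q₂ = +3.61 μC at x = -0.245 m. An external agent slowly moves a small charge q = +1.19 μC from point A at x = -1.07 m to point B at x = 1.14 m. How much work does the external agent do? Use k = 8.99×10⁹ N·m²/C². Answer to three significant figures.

-0.0944 J

For quasistatic motion the external work equals the change in potential energy: W_ext = qΔV = q(V_B − V_A).
At A: distances to the source charges are 1.86 m, 0.825 m; V_A = Σ kqᵢ/rᵢ = 2.48×10⁴ V.
At B: distances to the source charges are 0.348 m, 1.38 m; V_B = Σ kqᵢ/rᵢ = -5.46×10⁴ V.
ΔV = V_B − V_A = -7.93×10⁴ V.
W_ext = qΔV = (1.19×10⁻⁶ C)(-7.93×10⁴ V) = -0.0944 J.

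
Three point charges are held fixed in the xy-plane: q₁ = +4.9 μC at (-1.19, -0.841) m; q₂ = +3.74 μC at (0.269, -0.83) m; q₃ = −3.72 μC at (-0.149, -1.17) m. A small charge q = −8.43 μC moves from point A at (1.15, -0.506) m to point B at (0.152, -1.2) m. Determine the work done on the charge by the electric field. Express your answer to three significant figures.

The work done by the electric force is W_field = −ΔU = −q(V_B − V_A) = q(V_A − V_B).
At A: distances to the source charges are 2.36 m, 0.939 m, 1.46 m; V_A = Σ kqᵢ/rᵢ = 3.15×10⁴ V.
At B: distances to the source charges are 1.39 m, 0.388 m, 0.302 m; V_B = Σ kqᵢ/rᵢ = 7800 V.
ΔV = V_B − V_A = -2.37×10⁴ V.
W_field = −qΔV = −(-8.43×10⁻⁶ C)(-2.37×10⁴ V) = -0.200 J.

-0.200 J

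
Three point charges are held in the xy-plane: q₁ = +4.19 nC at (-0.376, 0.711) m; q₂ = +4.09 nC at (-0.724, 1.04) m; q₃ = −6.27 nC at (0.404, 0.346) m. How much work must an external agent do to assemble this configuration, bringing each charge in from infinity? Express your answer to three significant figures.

The work to assemble the configuration equals its total potential energy, U = Σ kqᵢqⱼ/rᵢⱼ over all pairs.
Pair separations: r₁₂ = 0.479 m, r₁₃ = 0.861 m, r₂₃ = 1.32 m.
U = (3.22×10⁻⁷) + (-2.74×10⁻⁷) + (-1.74×10⁻⁷) = -1.27×10⁻⁷ J.

-1.27×10⁻⁷ J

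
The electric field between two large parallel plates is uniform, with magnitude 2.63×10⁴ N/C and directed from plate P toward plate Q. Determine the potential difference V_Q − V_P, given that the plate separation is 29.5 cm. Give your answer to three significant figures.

In a uniform field, potential decreases in the direction of E: ΔV = −E·d for a displacement d parallel to E.
Going from P to Q is a displacement of 29.5 cm along the field, so V_Q − V_P = −Ed = -7760 V.

-7760 V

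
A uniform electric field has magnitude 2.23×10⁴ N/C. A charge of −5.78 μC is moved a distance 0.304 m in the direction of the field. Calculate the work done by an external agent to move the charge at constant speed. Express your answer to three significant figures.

0.0392 J

The potential change for a displacement 0.304 m in the direction of the field is ΔV = −Ed = -6780 V.
W_ext = qΔV = 0.0392 J.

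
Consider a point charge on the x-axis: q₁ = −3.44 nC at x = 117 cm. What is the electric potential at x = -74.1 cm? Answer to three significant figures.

-16.2 V

The total potential is the scalar sum of each charge's contribution, V = Σ kqᵢ/rᵢ.
V = k[(-3.44×10⁻⁹)/(1.91)] = -16.2 V.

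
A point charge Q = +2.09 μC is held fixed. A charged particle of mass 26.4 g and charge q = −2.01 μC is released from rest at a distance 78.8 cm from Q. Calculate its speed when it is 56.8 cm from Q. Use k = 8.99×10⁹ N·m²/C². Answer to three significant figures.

Only the electrostatic force acts, so mechanical energy is conserved: ½mv² = U₁ − U₂ = kQq(1/r₁ − 1/r₂).
U₁ − U₂ = (8.99×10⁹ N·m²/C²)(2.09×10⁻⁶ C)(-2.01×10⁻⁶ C)(1/0.788 − 1/0.568) = 0.0186 J.
v = √(2·0.0186/0.0264) = 1.19 m/s.

1.19 m/s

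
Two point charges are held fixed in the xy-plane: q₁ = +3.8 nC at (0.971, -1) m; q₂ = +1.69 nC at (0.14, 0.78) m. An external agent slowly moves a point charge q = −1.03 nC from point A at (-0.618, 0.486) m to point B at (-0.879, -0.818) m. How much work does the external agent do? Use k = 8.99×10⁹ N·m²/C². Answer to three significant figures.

8.24×10⁻⁹ J

For quasistatic motion the external work equals the change in potential energy: W_ext = qΔV = q(V_B − V_A).
At A: distances to the source charges are 2.18 m, 0.813 m; V_A = Σ kqᵢ/rᵢ = 34.4 V.
At B: distances to the source charges are 1.86 m, 1.90 m; V_B = Σ kqᵢ/rᵢ = 26.4 V.
ΔV = V_B − V_A = -8.00 V.
W_ext = qΔV = (-1.03×10⁻⁹ C)(-8.00 V) = 8.24×10⁻⁹ J.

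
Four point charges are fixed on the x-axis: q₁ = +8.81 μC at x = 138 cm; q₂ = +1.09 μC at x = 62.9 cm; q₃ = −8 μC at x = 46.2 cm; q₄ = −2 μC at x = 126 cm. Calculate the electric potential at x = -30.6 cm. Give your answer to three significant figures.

The total potential is the scalar sum of each charge's contribution, V = Σ kqᵢ/rᵢ.
Distances from the field point to each charge: r₁ = 1.69 m, r₂ = 0.935 m, r₃ = 0.768 m, r₄ = 1.57 m.
V = k[(8.81×10⁻⁶)/(1.69) + (1.09×10⁻⁶)/(0.935) + (-8.00×10⁻⁶)/(0.768) + (-2.00×10⁻⁶)/(1.57)] = -4.77×10⁴ V.

-4.77×10⁴ V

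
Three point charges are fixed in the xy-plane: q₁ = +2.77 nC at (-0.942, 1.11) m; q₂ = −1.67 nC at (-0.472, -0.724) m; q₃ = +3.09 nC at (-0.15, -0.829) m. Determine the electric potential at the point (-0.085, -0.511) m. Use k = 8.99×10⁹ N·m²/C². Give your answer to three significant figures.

The total potential is the scalar sum of each charge's contribution, V = Σ kqᵢ/rᵢ.
Distances from the field point to each charge: r₁ = 1.83 m, r₂ = 0.442 m, r₃ = 0.325 m.
V = k[(2.77×10⁻⁹)/(1.83) + (-1.67×10⁻⁹)/(0.442) + (3.09×10⁻⁹)/(0.325)] = 65.2 V.

65.2 V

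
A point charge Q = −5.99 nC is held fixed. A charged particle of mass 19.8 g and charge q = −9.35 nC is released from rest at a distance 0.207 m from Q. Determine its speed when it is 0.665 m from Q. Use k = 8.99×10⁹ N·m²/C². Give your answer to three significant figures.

0.0130 m/s

Only the electrostatic force acts, so mechanical energy is conserved: ½mv² = U₁ − U₂ = kQq(1/r₁ − 1/r₂).
U₁ − U₂ = (8.99×10⁹ N·m²/C²)(-5.99×10⁻⁹ C)(-9.35×10⁻⁹ C)(1/0.207 − 1/0.665) = 1.68×10⁻⁶ J.
v = √(2·1.68×10⁻⁶/0.0198) = 0.0130 m/s.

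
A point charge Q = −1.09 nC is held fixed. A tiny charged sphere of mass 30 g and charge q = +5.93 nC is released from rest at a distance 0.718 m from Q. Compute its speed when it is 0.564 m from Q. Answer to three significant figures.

Only the electrostatic force acts, so mechanical energy is conserved: ½mv² = U₁ − U₂ = kQq(1/r₁ − 1/r₂).
U₁ − U₂ = (8.99×10⁹ N·m²/C²)(-1.09×10⁻⁹ C)(5.93×10⁻⁹ C)(1/0.718 − 1/0.564) = 2.21×10⁻⁸ J.
v = √(2·2.21×10⁻⁸/0.0300) = 1.21×10⁻³ m/s.

1.21×10⁻³ m/s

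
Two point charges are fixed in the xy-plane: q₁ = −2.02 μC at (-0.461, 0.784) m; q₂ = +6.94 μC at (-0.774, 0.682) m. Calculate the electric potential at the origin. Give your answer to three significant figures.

4.05×10⁴ V

The total potential is the scalar sum of each charge's contribution, V = Σ kqᵢ/rᵢ.
Distances from the field point to each charge: r₁ = 0.909 m, r₂ = 1.03 m.
V = k[(-2.02×10⁻⁶)/(0.909) + (6.94×10⁻⁶)/(1.03)] = 4.05×10⁴ V.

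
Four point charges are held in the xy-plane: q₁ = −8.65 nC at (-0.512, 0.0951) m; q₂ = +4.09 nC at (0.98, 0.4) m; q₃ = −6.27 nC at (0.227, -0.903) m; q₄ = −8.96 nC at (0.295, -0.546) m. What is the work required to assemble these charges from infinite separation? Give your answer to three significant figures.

1.81×10⁻⁶ J

The assembly work is the sum of pairwise potential energies, U = Σ_{i<j} kqᵢqⱼ/rᵢⱼ.
Pair separations: r₁₂ = 1.52 m, r₁₃ = 1.24 m, r₁₄ = 1.03 m, r₂₃ = 1.50 m, r₂₄ = 1.17 m, r₃₄ = 0.363 m.
Summing all 6 pair terms gives U = 1.81×10⁻⁶ J.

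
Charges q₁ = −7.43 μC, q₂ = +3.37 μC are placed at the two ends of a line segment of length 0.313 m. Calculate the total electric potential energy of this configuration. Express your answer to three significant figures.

The work to assemble the configuration equals its total potential energy, U = Σ kqᵢqⱼ/rᵢⱼ over all pairs.
The separation is r = 0.313 m.
U = (-0.719) = -0.719 J.

-0.719 J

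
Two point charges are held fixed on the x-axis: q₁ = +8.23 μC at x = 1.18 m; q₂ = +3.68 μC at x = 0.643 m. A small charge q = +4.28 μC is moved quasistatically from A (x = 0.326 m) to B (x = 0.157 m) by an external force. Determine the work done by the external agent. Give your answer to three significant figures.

For quasistatic motion the external work equals the change in potential energy: W_ext = qΔV = q(V_B − V_A).
At A: distances to the source charges are 0.854 m, 0.317 m; V_A = Σ kqᵢ/rᵢ = 1.91×10⁵ V.
At B: distances to the source charges are 1.02 m, 0.486 m; V_B = Σ kqᵢ/rᵢ = 1.40×10⁵ V.
ΔV = V_B − V_A = -5.06×10⁴ V.
W_ext = qΔV = (4.28×10⁻⁶ C)(-5.06×10⁴ V) = -0.217 J.

-0.217 J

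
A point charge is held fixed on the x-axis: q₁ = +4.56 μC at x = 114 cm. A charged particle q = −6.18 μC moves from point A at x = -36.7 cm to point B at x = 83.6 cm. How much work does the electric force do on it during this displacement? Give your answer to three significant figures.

The work done by the electric force is W_field = −ΔU = −q(V_B − V_A) = q(V_A − V_B).
At A: distance to the source charge is 1.51 m; V_A = kq₁/r = 2.72×10⁴ V.
At B: distance to the source charge is 0.304 m; V_B = kq₁/r = 1.35×10⁵ V.
ΔV = V_B − V_A = 1.08×10⁵ V.
W_field = −qΔV = −(-6.18×10⁻⁶ C)(1.08×10⁵ V) = 0.665 J.

0.665 J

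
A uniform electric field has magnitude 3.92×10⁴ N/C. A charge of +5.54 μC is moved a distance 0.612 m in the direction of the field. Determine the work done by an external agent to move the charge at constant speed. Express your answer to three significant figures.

The potential change for a displacement 0.612 m in the direction of the field is ΔV = −Ed = -2.40×10⁴ V.
W_ext = qΔV = -0.133 J.

-0.133 J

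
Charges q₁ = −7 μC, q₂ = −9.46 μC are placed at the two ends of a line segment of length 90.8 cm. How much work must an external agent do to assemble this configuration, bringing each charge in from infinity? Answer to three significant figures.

0.656 J

The assembly work is the sum of pairwise potential energies, U = Σ_{i<j} kqᵢqⱼ/rᵢⱼ.
The separation is r = 0.908 m.
U = (0.656) = 0.656 J.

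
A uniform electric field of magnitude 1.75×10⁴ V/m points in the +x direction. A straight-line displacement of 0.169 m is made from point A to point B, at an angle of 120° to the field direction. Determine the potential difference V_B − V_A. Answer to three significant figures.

1480 V

Only the component of displacement along E changes the potential: ΔV = −E·d·cosθ.
ΔV = −(1.75×10⁴ V/m)(0.169 m)cos120° = 1480 V.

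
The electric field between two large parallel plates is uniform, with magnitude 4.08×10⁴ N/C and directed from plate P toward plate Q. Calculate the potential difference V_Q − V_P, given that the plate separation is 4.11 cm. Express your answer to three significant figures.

-1680 V

In a uniform field, potential decreases in the direction of E: ΔV = −E·d for a displacement d parallel to E.
Going from P to Q is a displacement of 4.11 cm along the field, so V_Q − V_P = −Ed = -1680 V.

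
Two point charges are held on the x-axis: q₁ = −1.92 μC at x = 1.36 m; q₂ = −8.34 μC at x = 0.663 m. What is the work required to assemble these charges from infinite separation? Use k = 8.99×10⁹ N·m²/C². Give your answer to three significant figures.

The assembly work is the sum of pairwise potential energies, U = Σ_{i<j} kqᵢqⱼ/rᵢⱼ.
Pair separations: r₁₂ = 0.697 m.
U = (0.207) = 0.207 J.

0.207 J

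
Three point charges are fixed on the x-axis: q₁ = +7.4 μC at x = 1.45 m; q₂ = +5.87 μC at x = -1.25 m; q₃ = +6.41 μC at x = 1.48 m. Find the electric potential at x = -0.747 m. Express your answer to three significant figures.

1.61×10⁵ V

The total potential is the scalar sum of each charge's contribution, V = Σ kqᵢ/rᵢ.
Distances from the field point to each charge: r₁ = 2.20 m, r₂ = 0.503 m, r₃ = 2.23 m.
V = k[(7.40×10⁻⁶)/(2.20) + (5.87×10⁻⁶)/(0.503) + (6.41×10⁻⁶)/(2.23)] = 1.61×10⁵ V.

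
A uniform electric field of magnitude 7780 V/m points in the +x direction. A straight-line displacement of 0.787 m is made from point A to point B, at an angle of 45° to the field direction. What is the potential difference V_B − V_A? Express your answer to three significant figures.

-4330 V

Only the component of displacement along E changes the potential: ΔV = −E·d·cosθ.
ΔV = −(7780 V/m)(0.787 m)cos45° = -4330 V.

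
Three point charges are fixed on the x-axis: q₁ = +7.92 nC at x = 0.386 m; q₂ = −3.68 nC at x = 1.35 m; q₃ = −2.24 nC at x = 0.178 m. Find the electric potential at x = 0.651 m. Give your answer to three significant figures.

179 V

The total potential is the scalar sum of each charge's contribution, V = Σ kqᵢ/rᵢ.
Distances from the field point to each charge: r₁ = 0.265 m, r₂ = 0.699 m, r₃ = 0.473 m.
V = k[(7.92×10⁻⁹)/(0.265) + (-3.68×10⁻⁹)/(0.699) + (-2.24×10⁻⁹)/(0.473)] = 179 V.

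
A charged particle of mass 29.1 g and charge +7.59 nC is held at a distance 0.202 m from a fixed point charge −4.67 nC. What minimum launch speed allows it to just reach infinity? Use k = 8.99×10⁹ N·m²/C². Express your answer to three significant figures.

To just escape, total mechanical energy must reach zero at infinity: ½mv²_min + U = 0, so ½mv²_min = −U = |kQq|/r.
|U| = |kQq|/r = (8.99×10⁹ N·m²/C²)(4.67×10⁻⁹)(7.59×10⁻⁹)/(0.202) = 1.58×10⁻⁶ J.
v_min = √(2|U|/m) = √(2·1.58×10⁻⁶/0.0291) = 0.0104 m/s.

0.0104 m/s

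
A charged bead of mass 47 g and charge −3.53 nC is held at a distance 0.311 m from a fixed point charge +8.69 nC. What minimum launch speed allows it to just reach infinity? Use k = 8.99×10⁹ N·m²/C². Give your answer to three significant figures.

To just escape, total mechanical energy must reach zero at infinity: ½mv²_min + U = 0, so ½mv²_min = −U = |kQq|/r.
|U| = |kQq|/r = (8.99×10⁹ N·m²/C²)(8.69×10⁻⁹)(3.53×10⁻⁹)/(0.311) = 8.87×10⁻⁷ J.
v_min = √(2|U|/m) = √(2·8.87×10⁻⁷/0.0470) = 6.14×10⁻³ m/s.

6.14×10⁻³ m/s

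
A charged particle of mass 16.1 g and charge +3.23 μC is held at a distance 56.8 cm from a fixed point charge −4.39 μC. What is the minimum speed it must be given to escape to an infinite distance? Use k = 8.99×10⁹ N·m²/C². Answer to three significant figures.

To just escape, total mechanical energy must reach zero at infinity: ½mv²_min + U = 0, so ½mv²_min = −U = |kQq|/r.
|U| = |kQq|/r = (8.99×10⁹ N·m²/C²)(4.39×10⁻⁶)(3.23×10⁻⁶)/(0.568) = 0.224 J.
v_min = √(2|U|/m) = √(2·0.224/0.0161) = 5.28 m/s.

5.28 m/s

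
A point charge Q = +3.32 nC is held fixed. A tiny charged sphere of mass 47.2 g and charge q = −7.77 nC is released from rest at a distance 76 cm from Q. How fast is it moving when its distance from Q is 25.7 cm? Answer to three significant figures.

5.03×10⁻³ m/s

Only the electrostatic force acts, so mechanical energy is conserved: ½mv² = U₁ − U₂ = kQq(1/r₁ − 1/r₂).
U₁ − U₂ = (8.99×10⁹ N·m²/C²)(3.32×10⁻⁹ C)(-7.77×10⁻⁹ C)(1/0.760 − 1/0.257) = 5.97×10⁻⁷ J.
v = √(2·5.97×10⁻⁷/0.0472) = 5.03×10⁻³ m/s.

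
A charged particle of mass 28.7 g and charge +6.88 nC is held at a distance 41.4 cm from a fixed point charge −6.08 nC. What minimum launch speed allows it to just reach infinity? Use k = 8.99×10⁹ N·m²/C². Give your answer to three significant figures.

To just escape, total mechanical energy must reach zero at infinity: ½mv²_min + U = 0, so ½mv²_min = −U = |kQq|/r.
|U| = |kQq|/r = (8.99×10⁹ N·m²/C²)(6.08×10⁻⁹)(6.88×10⁻⁹)/(0.414) = 9.08×10⁻⁷ J.
v_min = √(2|U|/m) = √(2·9.08×10⁻⁷/0.0287) = 7.96×10⁻³ m/s.

7.96×10⁻³ m/s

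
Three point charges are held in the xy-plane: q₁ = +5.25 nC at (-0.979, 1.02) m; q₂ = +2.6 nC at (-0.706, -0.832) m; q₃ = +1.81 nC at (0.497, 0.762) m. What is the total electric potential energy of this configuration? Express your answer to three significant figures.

The work to assemble the configuration equals its total potential energy, U = Σ kqᵢqⱼ/rᵢⱼ over all pairs.
Pair separations: r₁₂ = 1.87 m, r₁₃ = 1.50 m, r₂₃ = 2.00 m.
U = (6.56×10⁻⁸) + (5.70×10⁻⁸) + (2.12×10⁻⁸) = 1.44×10⁻⁷ J.

1.44×10⁻⁷ J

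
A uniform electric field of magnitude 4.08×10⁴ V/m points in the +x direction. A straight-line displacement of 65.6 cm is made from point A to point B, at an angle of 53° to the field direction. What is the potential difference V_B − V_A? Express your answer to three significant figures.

Only the component of displacement along E changes the potential: ΔV = −E·d·cosθ.
ΔV = −(4.08×10⁴ V/m)(0.656 m)cos53° = -1.61×10⁴ V.

-1.61×10⁴ V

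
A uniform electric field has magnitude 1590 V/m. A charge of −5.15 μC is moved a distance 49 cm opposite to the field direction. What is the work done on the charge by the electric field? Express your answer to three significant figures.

4.01×10⁻³ J

The potential change for a displacement 49 cm opposite to the field direction is ΔV = +Ed = 779 V.
W_field = −qΔV = 4.01×10⁻³ J.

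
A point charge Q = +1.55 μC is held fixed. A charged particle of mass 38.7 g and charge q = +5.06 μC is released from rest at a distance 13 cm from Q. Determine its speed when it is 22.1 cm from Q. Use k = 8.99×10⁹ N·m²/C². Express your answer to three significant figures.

3.40 m/s

Only the electrostatic force acts, so mechanical energy is conserved: ½mv² = U₁ − U₂ = kQq(1/r₁ − 1/r₂).
U₁ − U₂ = (8.99×10⁹ N·m²/C²)(1.55×10⁻⁶ C)(5.06×10⁻⁶ C)(1/0.130 − 1/0.221) = 0.223 J.
v = √(2·0.223/0.0387) = 3.40 m/s.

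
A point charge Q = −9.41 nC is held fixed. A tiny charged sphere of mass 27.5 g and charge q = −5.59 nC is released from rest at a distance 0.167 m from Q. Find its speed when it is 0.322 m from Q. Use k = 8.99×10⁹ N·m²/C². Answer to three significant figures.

9.96×10⁻³ m/s

Only the electrostatic force acts, so mechanical energy is conserved: ½mv² = U₁ − U₂ = kQq(1/r₁ − 1/r₂).
U₁ − U₂ = (8.99×10⁹ N·m²/C²)(-9.41×10⁻⁹ C)(-5.59×10⁻⁹ C)(1/0.167 − 1/0.322) = 1.36×10⁻⁶ J.
v = √(2·1.36×10⁻⁶/0.0275) = 9.96×10⁻³ m/s.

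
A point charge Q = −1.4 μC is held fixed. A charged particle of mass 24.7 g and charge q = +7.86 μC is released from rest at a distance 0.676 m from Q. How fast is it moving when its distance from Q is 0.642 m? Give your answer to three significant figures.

0.792 m/s

Only the electrostatic force acts, so mechanical energy is conserved: ½mv² = U₁ − U₂ = kQq(1/r₁ − 1/r₂).
U₁ − U₂ = (8.99×10⁹ N·m²/C²)(-1.40×10⁻⁶ C)(7.86×10⁻⁶ C)(1/0.676 − 1/0.642) = 7.75×10⁻³ J.
v = √(2·7.75×10⁻³/0.0247) = 0.792 m/s.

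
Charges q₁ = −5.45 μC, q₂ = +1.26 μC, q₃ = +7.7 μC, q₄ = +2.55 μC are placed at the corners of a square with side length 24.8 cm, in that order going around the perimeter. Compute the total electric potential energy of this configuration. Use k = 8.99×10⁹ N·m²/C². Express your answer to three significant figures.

The work to assemble the configuration equals its total potential energy, U = Σ kqᵢqⱼ/rᵢⱼ over all pairs.
The four side pairs have separation 0.248 m and the two diagonal pairs 0.351 m.
Summing all 6 pair terms gives U = -0.683 J.

-0.683 J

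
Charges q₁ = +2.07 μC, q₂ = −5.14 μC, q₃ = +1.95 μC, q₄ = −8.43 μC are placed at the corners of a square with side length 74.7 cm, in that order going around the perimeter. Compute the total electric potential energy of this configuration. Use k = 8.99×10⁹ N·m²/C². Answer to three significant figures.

The work to assemble the configuration equals its total potential energy, U = Σ kqᵢqⱼ/rᵢⱼ over all pairs.
The four side pairs have separation 0.747 m and the two diagonal pairs 1.06 m.
Summing all 6 pair terms gives U = -0.253 J.

-0.253 J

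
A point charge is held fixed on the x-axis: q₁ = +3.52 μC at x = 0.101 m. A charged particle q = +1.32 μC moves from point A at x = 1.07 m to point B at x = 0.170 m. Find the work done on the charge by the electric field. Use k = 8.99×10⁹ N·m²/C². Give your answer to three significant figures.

The work done by the electric force is W_field = −ΔU = −q(V_B − V_A) = q(V_A − V_B).
At A: distance to the source charge is 0.969 m; V_A = kq₁/r = 3.27×10⁴ V.
At B: distance to the source charge is 0.0690 m; V_B = kq₁/r = 4.59×10⁵ V.
ΔV = V_B − V_A = 4.26×10⁵ V.
W_field = −qΔV = −(1.32×10⁻⁶ C)(4.26×10⁵ V) = -0.562 J.

-0.562 J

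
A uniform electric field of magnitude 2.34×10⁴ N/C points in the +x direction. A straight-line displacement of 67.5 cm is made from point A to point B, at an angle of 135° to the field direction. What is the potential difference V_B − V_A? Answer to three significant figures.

Only the component of displacement along E changes the potential: ΔV = −E·d·cosθ.
ΔV = −(2.34×10⁴ V/m)(0.675 m)cos135° = 1.12×10⁴ V.

1.12×10⁴ V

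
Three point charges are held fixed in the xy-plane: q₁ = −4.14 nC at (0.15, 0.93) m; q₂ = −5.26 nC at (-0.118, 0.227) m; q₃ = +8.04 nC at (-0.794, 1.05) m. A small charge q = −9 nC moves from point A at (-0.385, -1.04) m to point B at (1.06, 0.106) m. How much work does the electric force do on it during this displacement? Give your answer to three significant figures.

The work done by the electric force is W_field = −ΔU = −q(V_B − V_A) = q(V_A − V_B).
At A: distances to the source charges are 2.04 m, 1.29 m, 2.13 m; V_A = Σ kqᵢ/rᵢ = -20.8 V.
At B: distances to the source charges are 1.23 m, 1.18 m, 2.08 m; V_B = Σ kqᵢ/rᵢ = -35.5 V.
ΔV = V_B − V_A = -14.7 V.
W_field = −qΔV = −(-9.00×10⁻⁹ C)(-14.7 V) = -1.32×10⁻⁷ J.

-1.32×10⁻⁷ J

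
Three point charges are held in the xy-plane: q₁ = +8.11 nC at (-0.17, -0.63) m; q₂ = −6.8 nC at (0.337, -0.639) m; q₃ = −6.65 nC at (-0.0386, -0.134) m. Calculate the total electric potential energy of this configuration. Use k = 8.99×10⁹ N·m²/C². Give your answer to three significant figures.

The work to assemble the configuration equals its total potential energy, U = Σ kqᵢqⱼ/rᵢⱼ over all pairs.
Pair separations: r₁₂ = 0.507 m, r₁₃ = 0.513 m, r₂₃ = 0.629 m.
U = (-9.78×10⁻⁷) + (-9.45×10⁻⁷) + (6.46×10⁻⁷) = -1.28×10⁻⁶ J.

-1.28×10⁻⁶ J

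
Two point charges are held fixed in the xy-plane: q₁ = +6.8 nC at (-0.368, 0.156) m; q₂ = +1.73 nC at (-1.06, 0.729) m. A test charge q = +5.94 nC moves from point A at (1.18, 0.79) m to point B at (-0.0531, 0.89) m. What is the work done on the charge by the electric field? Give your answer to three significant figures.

The work done by the electric force is W_field = −ΔU = −q(V_B − V_A) = q(V_A − V_B).
At A: distances to the source charges are 1.67 m, 2.24 m; V_A = Σ kqᵢ/rᵢ = 43.5 V.
At B: distances to the source charges are 0.799 m, 1.02 m; V_B = Σ kqᵢ/rᵢ = 91.8 V.
ΔV = V_B − V_A = 48.3 V.
W_field = −qΔV = −(5.94×10⁻⁹ C)(48.3 V) = -2.87×10⁻⁷ J.

-2.87×10⁻⁷ J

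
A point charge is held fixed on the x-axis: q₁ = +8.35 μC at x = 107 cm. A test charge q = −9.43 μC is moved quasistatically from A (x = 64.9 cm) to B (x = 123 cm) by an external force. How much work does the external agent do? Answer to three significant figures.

For quasistatic motion the external work equals the change in potential energy: W_ext = qΔV = q(V_B − V_A).
At A: distance to the source charge is 0.421 m; V_A = kq₁/r = 1.78×10⁵ V.
At B: distance to the source charge is 0.160 m; V_B = kq₁/r = 4.69×10⁵ V.
ΔV = V_B − V_A = 2.91×10⁵ V.
W_ext = qΔV = (-9.43×10⁻⁶ C)(2.91×10⁵ V) = -2.74 J.

-2.74 J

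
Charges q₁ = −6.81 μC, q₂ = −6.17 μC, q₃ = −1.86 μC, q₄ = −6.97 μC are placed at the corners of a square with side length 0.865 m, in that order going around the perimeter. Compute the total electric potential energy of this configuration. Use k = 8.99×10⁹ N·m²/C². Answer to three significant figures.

1.59 J

The work to assemble the configuration equals its total potential energy, U = Σ kqᵢqⱼ/rᵢⱼ over all pairs.
The four side pairs have separation 0.865 m and the two diagonal pairs 1.22 m.
Summing all 6 pair terms gives U = 1.59 J.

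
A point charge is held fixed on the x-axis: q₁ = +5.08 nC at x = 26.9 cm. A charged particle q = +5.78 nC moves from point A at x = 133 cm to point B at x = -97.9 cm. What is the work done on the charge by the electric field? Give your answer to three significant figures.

3.73×10⁻⁸ J

The work done by the electric force is W_field = −ΔU = −q(V_B − V_A) = q(V_A − V_B).
At A: distance to the source charge is 1.06 m; V_A = kq₁/r = 43.0 V.
At B: distance to the source charge is 1.25 m; V_B = kq₁/r = 36.6 V.
ΔV = V_B − V_A = -6.45 V.
W_field = −qΔV = −(5.78×10⁻⁹ C)(-6.45 V) = 3.73×10⁻⁸ J.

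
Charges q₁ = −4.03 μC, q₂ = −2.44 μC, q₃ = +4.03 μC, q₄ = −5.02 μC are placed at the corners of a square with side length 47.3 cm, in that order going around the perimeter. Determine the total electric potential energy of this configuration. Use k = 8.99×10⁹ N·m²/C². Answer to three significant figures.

-0.0537 J

The work to assemble the configuration equals its total potential energy, U = Σ kqᵢqⱼ/rᵢⱼ over all pairs.
The four side pairs have separation 0.473 m and the two diagonal pairs 0.669 m.
Summing all 6 pair terms gives U = -0.0537 J.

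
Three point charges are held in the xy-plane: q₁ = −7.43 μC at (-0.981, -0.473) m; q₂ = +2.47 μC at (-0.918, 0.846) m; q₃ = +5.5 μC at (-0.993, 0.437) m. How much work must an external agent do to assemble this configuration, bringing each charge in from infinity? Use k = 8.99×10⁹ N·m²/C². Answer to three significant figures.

The work to assemble the configuration equals its total potential energy, U = Σ kqᵢqⱼ/rᵢⱼ over all pairs.
Pair separations: r₁₂ = 1.32 m, r₁₃ = 0.910 m, r₂₃ = 0.416 m.
U = (-0.125) + (-0.404) + (0.294) = -0.235 J.

-0.235 J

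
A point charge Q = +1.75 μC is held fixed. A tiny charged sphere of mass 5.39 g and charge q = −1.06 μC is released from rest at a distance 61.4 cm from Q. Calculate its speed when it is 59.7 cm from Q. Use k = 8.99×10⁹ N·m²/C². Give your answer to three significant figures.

0.536 m/s

Only the electrostatic force acts, so mechanical energy is conserved: ½mv² = U₁ − U₂ = kQq(1/r₁ − 1/r₂).
U₁ − U₂ = (8.99×10⁹ N·m²/C²)(1.75×10⁻⁶ C)(-1.06×10⁻⁶ C)(1/0.614 − 1/0.597) = 7.73×10⁻⁴ J.
v = √(2·7.73×10⁻⁴/5.39×10⁻³) = 0.536 m/s.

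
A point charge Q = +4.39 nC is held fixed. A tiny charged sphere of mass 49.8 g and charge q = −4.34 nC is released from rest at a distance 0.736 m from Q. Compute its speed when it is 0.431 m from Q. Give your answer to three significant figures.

2.57×10⁻³ m/s

Only the electrostatic force acts, so mechanical energy is conserved: ½mv² = U₁ − U₂ = kQq(1/r₁ − 1/r₂).
U₁ − U₂ = (8.99×10⁹ N·m²/C²)(4.39×10⁻⁹ C)(-4.34×10⁻⁹ C)(1/0.736 − 1/0.431) = 1.65×10⁻⁷ J.
v = √(2·1.65×10⁻⁷/0.0498) = 2.57×10⁻³ m/s.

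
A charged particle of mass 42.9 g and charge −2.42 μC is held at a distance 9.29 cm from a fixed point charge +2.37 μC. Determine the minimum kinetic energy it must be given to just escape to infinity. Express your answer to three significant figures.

To just escape, total mechanical energy must reach zero at infinity: ½mv²_min + U = 0, so ½mv²_min = −U = |kQq|/r.
|U| = |kQq|/r = (8.99×10⁹ N·m²/C²)(2.37×10⁻⁶)(2.42×10⁻⁶)/(0.0929) = 0.555 J.

0.555 J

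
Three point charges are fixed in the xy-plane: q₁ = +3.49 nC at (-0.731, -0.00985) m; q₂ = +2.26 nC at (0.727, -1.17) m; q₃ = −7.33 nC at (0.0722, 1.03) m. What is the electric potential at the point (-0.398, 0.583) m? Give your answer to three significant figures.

-45.7 V

The total potential is the scalar sum of each charge's contribution, V = Σ kqᵢ/rᵢ.
Distances from the field point to each charge: r₁ = 0.680 m, r₂ = 2.08 m, r₃ = 0.649 m.
V = k[(3.49×10⁻⁹)/(0.680) + (2.26×10⁻⁹)/(2.08) + (-7.33×10⁻⁹)/(0.649)] = -45.7 V.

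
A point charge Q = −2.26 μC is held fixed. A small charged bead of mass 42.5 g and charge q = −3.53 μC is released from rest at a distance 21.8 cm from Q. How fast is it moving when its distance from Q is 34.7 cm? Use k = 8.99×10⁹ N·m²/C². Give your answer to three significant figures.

Only the electrostatic force acts, so mechanical energy is conserved: ½mv² = U₁ − U₂ = kQq(1/r₁ − 1/r₂).
U₁ − U₂ = (8.99×10⁹ N·m²/C²)(-2.26×10⁻⁶ C)(-3.53×10⁻⁶ C)(1/0.218 − 1/0.347) = 0.122 J.
v = √(2·0.122/0.0425) = 2.40 m/s.

2.40 m/s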